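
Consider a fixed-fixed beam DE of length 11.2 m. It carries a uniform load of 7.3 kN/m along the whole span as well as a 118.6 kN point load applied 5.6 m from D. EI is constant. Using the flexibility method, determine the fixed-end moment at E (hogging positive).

Release both end moments; the primary structure is a simply-supported span DE with redundants M_D and M_E.
End rotations of the released simple span under the applied load (×1/EI):
  at D: UDL 7.3: wL³/(24EI) = 427.3/EI
  at E: UDL 7.3: wL³/(24EI) = 427.3/EI
  at D: point load 118.6 at a = 5.6: Pab(L + b)/(6LEI) = 929.8/EI
  at E: point load 118.6 at a = 5.6: Pab(L + a)/(6LEI) = 929.8/EI
  θ_D0 = 1357/EI,  θ_E0 = 1357/EI
Flexibility coefficients: a unit moment at one end gives L/(3EI) there and L/(6EI) at the far end, so f₁₁ = f₂₂ = 3.733/EI and f₁₂ = f₂₁ = 1.867/EI.
Compatibility — zero rotation at each built-in end:
  3.733 M_D + 1.867 M_E = 1357
  1.867 M_D + 3.733 M_E = 1357
Solving the pair gives M_D = 242.3 kN·m and M_E = 242.3 kN·m (hogging).

M_E = 242.3 kN·m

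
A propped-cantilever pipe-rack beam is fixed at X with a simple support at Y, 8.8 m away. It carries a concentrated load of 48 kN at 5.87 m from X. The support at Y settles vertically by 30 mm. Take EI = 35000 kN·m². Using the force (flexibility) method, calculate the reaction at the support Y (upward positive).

R_Y = 20.29 kN

Remove the prop at Y; the released (primary) structure is a cantilever built in at X.
Deflection at Y on the released cantilever, summing each load's contribution:
  point load 48 at a = 5.87: Pa²(3L − a)/(6EI) = 5659/EI
Tip deflection under a unit load at Y: L³/(3EI) = 227.2/EI.
With EI = 35000 kN·m²: δ_0 = 0.16169 m and δ_{YY} = 0.00649 m/kN.
Compatibility — the beam at Y must follow the support down by 0.03 m: δ_0 − R_Y·δ_{YY} = 0.03, so R_Y = (0.16169 − 0.03)/0.00649 = 20.29 kN.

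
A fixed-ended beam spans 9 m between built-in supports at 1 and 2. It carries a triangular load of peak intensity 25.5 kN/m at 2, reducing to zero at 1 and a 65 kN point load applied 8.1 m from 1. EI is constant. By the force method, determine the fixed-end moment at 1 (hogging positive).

M_1 = 74.11 kN·m

Release both end moments; the primary structure is a simply-supported span 12 with redundants M_1 and M_2.
Simple-span end rotations at 1 and 2 under the given loads:
  at 1: triangular load, peak 25.5: 7w₀L³/(360EI) = 361.5/EI
  at 2: triangular load, peak 25.5: w₀L³/(45EI) = 413.1/EI
  at 1: point load 65 at a = 8.1: Pab(L + b)/(6LEI) = 86.87/EI
  at 2: point load 65 at a = 8.1: Pab(L + a)/(6LEI) = 150.1/EI
  θ_10 = 448.3/EI,  θ_20 = 563.2/EI
Flexibility coefficients: a unit moment at one end gives L/(3EI) there and L/(6EI) at the far end, so f₁₁ = f₂₂ = 3/EI and f₁₂ = f₂₁ = 1.5/EI.
Compatibility — zero rotation at each built-in end:
  3 M_1 + 1.5 M_2 = 448.3
  1.5 M_1 + 3 M_2 = 563.2
Solving the pair gives M_1 = 74.11 kN·m and M_2 = 150.7 kN·m (hogging).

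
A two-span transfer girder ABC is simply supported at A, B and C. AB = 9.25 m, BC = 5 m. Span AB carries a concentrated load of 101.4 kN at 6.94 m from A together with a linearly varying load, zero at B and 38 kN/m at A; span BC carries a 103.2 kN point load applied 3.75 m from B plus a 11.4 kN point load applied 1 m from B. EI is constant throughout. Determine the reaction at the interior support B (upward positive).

R_B = 245.7 kN

Release continuity at B by inserting a hinge; the redundant is the internal moment M_B. The primary structure is two simply-supported spans AB and BC.
Discontinuity in slope at B on the released structure — sum the simple-span end rotations:
  span AB: point load 101.4 at a = 6.94: Pab(L + a)/(6LEI) = 474.2/EI
  span AB: triangular load, peak 38: 7w₀L³/(360EI) = 584.8/EI
  span BC: point load 103.2 at a = 3.75: Pab(L + b)/(6LEI) = 100.8/EI
  span BC: point load 11.4 at a = 1: Pab(L + b)/(6LEI) = 13.68/EI
  relative rotation θ_0 = (1059 + 114.5)/EI = 1173/EI
A unit hogging moment at B produces rotation L₁/(3EI) + L₂/(3EI) = 4.75/EI.
Compatibility: M_B·(L₁+L₂)/(3EI) = θ_0, giving M_B = 247 kN·m (hogging).
Span AB, ΣM about A with M_B applied at B: R_B^{AB}·9.25 = 1246 + 247, so R_B^{AB} = 161.4 kN and R_A = 277.1 − 161.4 = 115.8 kN.
Span BC, ΣM about C: R_B^{BC}·5 = 174.6 + 247, so R_B^{BC} = 84.33 kN and R_C = 114.6 − 84.33 = 30.27 kN.
R_B = 161.4 + 84.33 = 245.7 kN.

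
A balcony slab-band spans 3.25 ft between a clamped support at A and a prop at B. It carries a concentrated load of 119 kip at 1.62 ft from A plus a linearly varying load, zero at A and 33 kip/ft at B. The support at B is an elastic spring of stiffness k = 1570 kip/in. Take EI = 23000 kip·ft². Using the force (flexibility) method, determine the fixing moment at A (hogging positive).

M_A = 113.7 kip·ft

Choose R_B as the redundant. The primary structure is the cantilever fixed at A.
Downward deflection at the released point B due to the loads:
  point load 119 at a = 1.62: Pa²(3L − a)/(6EI) = 423.2/EI
  triangular load, peak 33 at the free end: 11w₀L⁴/(120EI) = 337.5/EI
  δ_0 = 760.7/EI
Flexibility coefficient — unit upward force at B: δ_{BB} = L³/(3EI) = 11.44/EI.
With EI = 23000 kip·ft²: δ_0 = 0.033072 ft and δ_{BB} = 0.000498 ft/kip.
Compatibility — the spring shortens by R_B/k under the reaction it provides: δ_0 − R_B·δ_{BB} = R_B/k. With 1/k = 1/(1570×12) ft/kip = 0.000053 ft/kip, R_B = δ_0 / (δ_{BB} + 1/k) = 0.033072 / (0.000498 + 0.000053) = 60.07 kip.
Moment equilibrium about A: M_A = Σ(load moments about A) − R_B·L = 309 − 60.07×3.25 = 113.7 kip·ft.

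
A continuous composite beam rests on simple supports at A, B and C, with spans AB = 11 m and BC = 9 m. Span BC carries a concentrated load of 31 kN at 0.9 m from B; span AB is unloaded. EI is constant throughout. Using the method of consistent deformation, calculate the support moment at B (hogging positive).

Release continuity at B by inserting a hinge; the redundant is the internal moment M_B. The primary structure is two simply-supported spans AB and BC.
Discontinuity in slope at B on the released structure — sum the simple-span end rotations:
  span BC: point load 31 at a = 0.9: Pab(L + b)/(6LEI) = 71.56/EI
  relative rotation θ_0 = (0 + 71.56)/EI = 71.56/EI
A unit hogging moment at B produces rotation L₁/(3EI) + L₂/(3EI) = 6.667/EI.
Slope continuity at B: θ_0 = M_B·6.667/EI, so M_B = 71.56/6.667 = 10.73 kN·m (hogging).

M_B = 10.73 kN·m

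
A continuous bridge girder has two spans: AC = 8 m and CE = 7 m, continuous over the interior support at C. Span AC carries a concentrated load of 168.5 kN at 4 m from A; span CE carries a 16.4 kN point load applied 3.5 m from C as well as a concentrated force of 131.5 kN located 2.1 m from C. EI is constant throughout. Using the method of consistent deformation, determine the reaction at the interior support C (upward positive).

Release continuity at C by inserting a hinge; the redundant is the internal moment M_C. The primary structure is two simply-supported spans AC and CE.
Discontinuity in slope at C on the released structure — sum the simple-span end rotations:
  span AC: point load 168.5 at a = 4: Pab(L + a)/(6LEI) = 674/EI
  span CE: point load 16.4 at a = 3.5: Pab(L + b)/(6LEI) = 50.23/EI
  span CE: point load 131.5 at a = 2.1: Pab(L + b)/(6LEI) = 383.4/EI
  relative rotation θ_0 = (674 + 433.6)/EI = 1108/EI
A unit hogging moment at C produces rotation L₁/(3EI) + L₂/(3EI) = 5/EI.
Slope continuity at C: θ_0 = M_C·5/EI, so M_C = 1108/5 = 221.5 kN·m (hogging).
Span AC, ΣM about A with M_C applied at C: R_C^{AC}·8 = 674 + 221.5, so R_C^{AC} = 111.9 kN and R_A = 168.5 − 111.9 = 56.56 kN.
Span CE, ΣM about E: R_C^{CE}·7 = 701.8 + 221.5, so R_C^{CE} = 131.9 kN and R_E = 147.9 − 131.9 = 16 kN.
R_C = 111.9 + 131.9 = 243.8 kN.

R_C = 243.8 kN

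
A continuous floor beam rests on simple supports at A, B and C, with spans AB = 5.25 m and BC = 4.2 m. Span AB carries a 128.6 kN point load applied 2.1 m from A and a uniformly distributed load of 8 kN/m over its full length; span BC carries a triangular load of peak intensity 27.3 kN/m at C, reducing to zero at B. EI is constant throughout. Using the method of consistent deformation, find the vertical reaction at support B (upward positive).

Release continuity at B by inserting a hinge; the redundant is the internal moment M_B. The primary structure is two simply-supported spans AB and BC.
End slopes at the hinge B, treating each span as simply supported:
  span AB: point load 128.6 at a = 2.1: Pab(L + a)/(6LEI) = 198.5/EI
  span AB: UDL 8: wL³/(24EI) = 48.23/EI
  span BC: triangular load, peak 27.3: 7w₀L³/(360EI) = 39.33/EI
  relative rotation θ_0 = (246.7 + 39.33)/EI = 286.1/EI
A unit hogging moment at B produces rotation L₁/(3EI) + L₂/(3EI) = 3.15/EI.
Compatibility: M_B·(L₁+L₂)/(3EI) = θ_0, giving M_B = 90.81 kN·m (hogging).
Span AB, ΣM about A with M_B applied at B: R_B^{AB}·5.25 = 380.3 + 90.81, so R_B^{AB} = 89.74 kN and R_A = 170.6 − 89.74 = 80.86 kN.
Span BC, ΣM about C: R_B^{BC}·4.2 = 80.26 + 90.81, so R_B^{BC} = 40.73 kN and R_C = 57.33 − 40.73 = 16.6 kN.
R_B = 89.74 + 40.73 = 130.5 kN.

R_B = 130.5 kN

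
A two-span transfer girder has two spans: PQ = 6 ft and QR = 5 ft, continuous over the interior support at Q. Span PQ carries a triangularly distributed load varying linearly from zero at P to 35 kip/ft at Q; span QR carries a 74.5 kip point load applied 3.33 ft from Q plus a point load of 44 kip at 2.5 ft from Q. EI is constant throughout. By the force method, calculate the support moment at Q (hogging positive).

M_Q = 89.69 kip·ft

Release continuity at Q by inserting a hinge; the redundant is the internal moment M_Q. The primary structure is two simply-supported spans PQ and QR.
End slopes at the hinge Q, treating each span as simply supported:
  span PQ: triangular load, peak 35: w₀L³/(45EI) = 168/EI
  span QR: point load 74.5 at a = 3.33: Pab(L + b)/(6LEI) = 92.11/EI
  span QR: point load 44 at a = 2.5: Pab(L + b)/(6LEI) = 68.75/EI
  relative rotation θ_0 = (168 + 160.9)/EI = 328.9/EI
A unit hogging moment at Q produces rotation L₁/(3EI) + L₂/(3EI) = 3.667/EI.
Compatibility: M_Q·(L₁+L₂)/(3EI) = θ_0, giving M_Q = 89.69 kip·ft (hogging).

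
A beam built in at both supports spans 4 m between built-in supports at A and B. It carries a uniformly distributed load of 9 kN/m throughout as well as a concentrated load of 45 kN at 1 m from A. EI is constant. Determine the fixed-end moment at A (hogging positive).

Take the two fixed-end moments M_A, M_B as redundants; the released structure is the simple span AB.
On the primary (simply-supported) span, the end slopes from the loading are:
  at A: UDL 9: wL³/(24EI) = 24/EI
  at B: UDL 9: wL³/(24EI) = 24/EI
  at A: point load 45 at a = 1: Pab(L + b)/(6LEI) = 39.38/EI
  at B: point load 45 at a = 1: Pab(L + a)/(6LEI) = 28.12/EI
  θ_A0 = 63.38/EI,  θ_B0 = 52.12/EI
Flexibility coefficients: a unit moment at one end gives L/(3EI) there and L/(6EI) at the far end, so f₁₁ = f₂₂ = 1.333/EI and f₁₂ = f₂₁ = 0.6667/EI.
Compatibility — zero rotation at each built-in end:
  1.333 M_A + 0.6667 M_B = 63.38
  0.6667 M_A + 1.333 M_B = 52.12
Solving the pair gives M_A = 37.31 kN·m and M_B = 20.44 kN·m (hogging).

M_A = 37.31 kN·m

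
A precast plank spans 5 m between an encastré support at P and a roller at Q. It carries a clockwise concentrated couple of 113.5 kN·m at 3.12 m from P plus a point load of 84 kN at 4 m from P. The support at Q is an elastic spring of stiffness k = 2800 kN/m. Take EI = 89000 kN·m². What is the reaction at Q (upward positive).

Release the roller at Q. Primary structure: cantilever fixed at P.
Deflection at Q on the released cantilever, summing each load's contribution:
  clockwise couple 113.5 at a = 3.12: M₀a(2L − a)/(2EI) = 1218/EI
  point load 84 at a = 4: Pa²(3L − a)/(6EI) = 2464/EI
  δ_0 = 3682/EI
Flexibility coefficient — unit upward force at Q: δ_{QQ} = L³/(3EI) = 41.67/EI.
With EI = 89000 kN·m²: δ_0 = 0.041373 m and δ_{QQ} = 0.000468 m/kN.
Compatibility — the spring shortens by R_Q/k under the reaction it provides: δ_0 − R_Q·δ_{QQ} = R_Q/k. With 1/k = 0.000357 m/kN, R_Q = δ_0 / (δ_{QQ} + 1/k) = 0.041373 / (0.000468 + 0.000357) = 50.13 kN.

R_Q = 50.13 kN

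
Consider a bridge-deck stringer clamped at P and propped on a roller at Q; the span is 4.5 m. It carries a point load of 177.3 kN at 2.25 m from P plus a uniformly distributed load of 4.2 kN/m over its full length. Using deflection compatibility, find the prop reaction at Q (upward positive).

Remove the prop at Q; the released (primary) structure is a cantilever built in at P.
Free-end deflection of the primary structure under the applied loading (downward +):
  point load 177.3 at a = 2.25: Pa²(3L − a)/(6EI) = 1683/EI
  UDL 4.2: wL⁴/(8EI) = 215.3/EI
  δ_0 = 1898/EI
Flexibility coefficient — unit upward force at Q: δ_{QQ} = L³/(3EI) = 30.38/EI.
The prop prevents deflection at Q: R_Q = δ_0/δ_{QQ} = 1898/30.38 = 62.49 kN.

R_Q = 62.49 kN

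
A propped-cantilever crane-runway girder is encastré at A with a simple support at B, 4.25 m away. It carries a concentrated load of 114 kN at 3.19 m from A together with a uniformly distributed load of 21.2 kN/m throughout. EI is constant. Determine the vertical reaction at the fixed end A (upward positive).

R_A = 98.08 kN

Take the reaction at B as the redundant and release it; the primary structure is a cantilever fixed at A.
Downward deflection at the released point B due to the loads:
  point load 114 at a = 3.19: Pa²(3L − a)/(6EI) = 1848/EI
  UDL 21.2: wL⁴/(8EI) = 864.6/EI
  δ_0 = 2713/EI
Tip deflection under a unit load at B: L³/(3EI) = 25.59/EI.
The prop prevents deflection at B: R_B = δ_0/δ_{BB} = 2713/25.59 = 106 kN.
Vertical equilibrium: R_A = ΣP − R_B = 204.1 − 106 = 98.08 kN.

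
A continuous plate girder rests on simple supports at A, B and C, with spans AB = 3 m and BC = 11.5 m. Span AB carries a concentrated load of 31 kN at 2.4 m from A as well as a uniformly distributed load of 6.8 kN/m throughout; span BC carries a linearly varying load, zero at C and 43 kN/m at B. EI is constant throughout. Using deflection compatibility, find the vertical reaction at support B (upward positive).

R_B = 328 kN

Insert a hinge at B; M_B is the redundant, and each span becomes simply supported.
End slopes at the hinge B, treating each span as simply supported:
  span AB: point load 31 at a = 2.4: Pab(L + a)/(6LEI) = 13.39/EI
  span AB: UDL 6.8: wL³/(24EI) = 7.65/EI
  span BC: triangular load, peak 43: w₀L³/(45EI) = 1453/EI
  relative rotation θ_0 = (21.04 + 1453)/EI = 1474/EI
A unit hogging moment at B produces rotation L₁/(3EI) + L₂/(3EI) = 4.833/EI.
Compatibility: M_B·(L₁+L₂)/(3EI) = θ_0, giving M_B = 305 kN·m (hogging).
Span AB, ΣM about A with M_B applied at B: R_B^{AB}·3 = 105 + 305, so R_B^{AB} = 136.7 kN and R_A = 51.4 − 136.7 = -85.28 kN.
Span BC, ΣM about C: R_B^{BC}·11.5 = 1896 + 305, so R_B^{BC} = 191.4 kN and R_C = 247.2 − 191.4 = 55.89 kN.
R_B = 136.7 + 191.4 = 328 kN.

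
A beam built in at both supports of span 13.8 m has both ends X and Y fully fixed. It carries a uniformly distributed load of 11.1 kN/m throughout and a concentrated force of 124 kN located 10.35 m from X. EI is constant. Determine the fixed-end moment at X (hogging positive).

M_X = 256.4 kN·m

Take the two fixed-end moments M_X, M_Y as redundants; the released structure is the simple span XY.
Simple-span end rotations at X and Y under the given loads:
  at X: UDL 11.1: wL³/(24EI) = 1215/EI
  at Y: UDL 11.1: wL³/(24EI) = 1215/EI
  at X: point load 124 at a = 10.35: Pab(L + b)/(6LEI) = 922.4/EI
  at Y: point load 124 at a = 10.35: Pab(L + a)/(6LEI) = 1291/EI
  θ_X0 = 2138/EI,  θ_Y0 = 2507/EI
Flexibility coefficients: a unit moment at one end gives L/(3EI) there and L/(6EI) at the far end, so f₁₁ = f₂₂ = 4.6/EI and f₁₂ = f₂₁ = 2.3/EI.
Compatibility — zero rotation at each built-in end:
  4.6 M_X + 2.3 M_Y = 2138
  2.3 M_X + 4.6 M_Y = 2507
Solving the pair gives M_X = 256.4 kN·m and M_Y = 416.8 kN·m (hogging).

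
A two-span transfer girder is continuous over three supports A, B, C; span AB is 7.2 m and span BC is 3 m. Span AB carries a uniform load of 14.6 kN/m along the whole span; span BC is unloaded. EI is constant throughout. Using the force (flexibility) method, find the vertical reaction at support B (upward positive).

Insert a hinge at B; M_B is the redundant, and each span becomes simply supported.
End slopes at the hinge B, treating each span as simply supported:
  span AB: UDL 14.6: wL³/(24EI) = 227.1/EI
  relative rotation θ_0 = (227.1 + 0)/EI = 227.1/EI
A unit hogging moment at B produces rotation L₁/(3EI) + L₂/(3EI) = 3.4/EI.
Slope continuity at B: θ_0 = M_B·3.4/EI, so M_B = 227.1/3.4 = 66.78 kN·m (hogging).
Span AB, ΣM about A with M_B applied at B: R_B^{AB}·7.2 = 378.4 + 66.78, so R_B^{AB} = 61.84 kN and R_A = 105.1 − 61.84 = 43.28 kN.
Span BC, ΣM about C: R_B^{BC}·3 = 0 + 66.78, so R_B^{BC} = 22.26 kN and R_C = 0 − 22.26 = -22.26 kN.
R_B = 61.84 + 22.26 = 84.1 kN.

R_B = 84.1 kN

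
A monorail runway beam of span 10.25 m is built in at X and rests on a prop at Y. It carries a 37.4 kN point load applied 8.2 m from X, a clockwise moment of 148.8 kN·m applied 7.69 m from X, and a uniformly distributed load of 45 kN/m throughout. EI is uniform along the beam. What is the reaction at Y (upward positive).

R_Y = 219.7 kN

Release the roller at Y. Primary structure: cantilever fixed at X.
Free-end deflection of the primary structure under the applied loading (downward +):
  point load 37.4 at a = 8.2: Pa²(3L − a)/(6EI) = 9451/EI
  clockwise couple 148.8 at a = 7.69: M₀a(2L − a)/(2EI) = 7329/EI
  UDL 45: wL⁴/(8EI) = 62089/EI
  δ_0 = 78870/EI
Tip deflection under a unit load at Y: L³/(3EI) = 359/EI.
Compatibility at Y: δ_0 − R_Y·δ_{YY} = 0, so R_Y = 78870/359 = 219.7 kN.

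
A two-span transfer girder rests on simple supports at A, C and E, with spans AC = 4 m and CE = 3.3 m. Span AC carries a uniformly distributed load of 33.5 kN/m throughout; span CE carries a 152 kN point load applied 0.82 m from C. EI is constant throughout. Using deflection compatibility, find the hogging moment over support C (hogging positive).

M_C = 73.79 kN·m

Insert a hinge at C; M_C is the redundant, and each span becomes simply supported.
Rotations at C on the released spans (each span's end-slope, ×1/EI):
  span AC: UDL 33.5: wL³/(24EI) = 89.33/EI
  span CE: point load 152 at a = 0.82: Pab(L + b)/(6LEI) = 90.23/EI
  relative rotation θ_0 = (89.33 + 90.23)/EI = 179.6/EI
A unit hogging moment at C produces rotation L₁/(3EI) + L₂/(3EI) = 2.433/EI.
Compatibility: M_C·(L₁+L₂)/(3EI) = θ_0, giving M_C = 73.79 kN·m (hogging).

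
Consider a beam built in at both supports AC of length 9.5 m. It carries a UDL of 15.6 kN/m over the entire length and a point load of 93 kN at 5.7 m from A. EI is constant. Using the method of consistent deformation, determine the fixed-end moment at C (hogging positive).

M_C = 244.5 kN·m

Take the two fixed-end moments M_A, M_C as redundants; the released structure is the simple span AC.
Simple-span end rotations at A and C under the given loads:
  at A: UDL 15.6: wL³/(24EI) = 557.3/EI
  at C: UDL 15.6: wL³/(24EI) = 557.3/EI
  at A: point load 93 at a = 5.7: Pab(L + b)/(6LEI) = 470/EI
  at C: point load 93 at a = 5.7: Pab(L + a)/(6LEI) = 537.2/EI
  θ_A0 = 1027/EI,  θ_C0 = 1094/EI
Flexibility coefficients: a unit moment at one end gives L/(3EI) there and L/(6EI) at the far end, so f₁₁ = f₂₂ = 3.167/EI and f₁₂ = f₂₁ = 1.583/EI.
Compatibility — zero rotation at each built-in end:
  3.167 M_A + 1.583 M_C = 1027
  1.583 M_A + 3.167 M_C = 1094
Solving the pair gives M_A = 202.1 kN·m and M_C = 244.5 kN·m (hogging).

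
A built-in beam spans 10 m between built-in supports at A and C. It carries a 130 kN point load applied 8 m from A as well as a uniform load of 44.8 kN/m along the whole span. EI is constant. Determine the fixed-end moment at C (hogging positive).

Take the two fixed-end moments M_A, M_C as redundants; the released structure is the simple span AC.
End rotations of the released simple span under the applied load (×1/EI):
  at A: point load 130 at a = 8: Pab(L + b)/(6LEI) = 416/EI
  at C: point load 130 at a = 8: Pab(L + a)/(6LEI) = 624/EI
  at A: UDL 44.8: wL³/(24EI) = 1867/EI
  at C: UDL 44.8: wL³/(24EI) = 1867/EI
  θ_A0 = 2283/EI,  θ_C0 = 2491/EI
Flexibility coefficients: a unit moment at one end gives L/(3EI) there and L/(6EI) at the far end, so f₁₁ = f₂₂ = 3.333/EI and f₁₂ = f₂₁ = 1.667/EI.
Compatibility — zero rotation at each built-in end:
  3.333 M_A + 1.667 M_C = 2283
  1.667 M_A + 3.333 M_C = 2491
Solving the pair gives M_A = 414.9 kN·m and M_C = 539.7 kN·m (hogging).

M_C = 539.7 kN·m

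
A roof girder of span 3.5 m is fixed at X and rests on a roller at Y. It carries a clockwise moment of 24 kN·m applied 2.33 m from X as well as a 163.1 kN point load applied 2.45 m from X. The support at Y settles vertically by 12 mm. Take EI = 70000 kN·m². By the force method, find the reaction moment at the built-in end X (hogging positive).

M_X = 275.7 kN·m

Release the roller at Y. Primary structure: cantilever fixed at X.
Downward deflection at the released point Y due to the loads:
  clockwise couple 24 at a = 2.33: M₀a(2L − a)/(2EI) = 130.6/EI
  point load 163.1 at a = 2.45: Pa²(3L − a)/(6EI) = 1314/EI
  δ_0 = 1444/EI
Tip deflection under a unit load at Y: L³/(3EI) = 14.29/EI.
With EI = 70000 kN·m²: δ_0 = 0.02063 m and δ_{YY} = 0.000204 m/kN.
Compatibility — the beam at Y must follow the support down by 0.012 m: δ_0 − R_Y·δ_{YY} = 0.012, so R_Y = (0.02063 − 0.012)/0.000204 = 42.27 kN.
Moment equilibrium about X: M_X = Σ(load moments about X) − R_Y·L = 423.6 − 42.27×3.5 = 275.7 kN·m.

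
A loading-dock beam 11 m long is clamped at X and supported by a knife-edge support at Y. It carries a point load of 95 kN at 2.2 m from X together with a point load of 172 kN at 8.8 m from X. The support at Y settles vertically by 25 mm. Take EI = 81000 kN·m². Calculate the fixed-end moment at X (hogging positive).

Take the reaction at Y as the redundant and release it; the primary structure is a cantilever fixed at X.
Free-end deflection of the primary structure under the applied loading (downward +):
  point load 95 at a = 2.2: Pa²(3L − a)/(6EI) = 2360/EI
  point load 172 at a = 8.8: Pa²(3L − a)/(6EI) = 53723/EI
  δ_0 = 56083/EI
Flexibility coefficient — unit upward force at Y: δ_{YY} = L³/(3EI) = 443.7/EI.
With EI = 81000 kN·m²: δ_0 = 0.69238 m and δ_{YY} = 0.005477 m/kN.
Compatibility — the beam at Y must follow the support down by 0.025 m: δ_0 − R_Y·δ_{YY} = 0.025, so R_Y = (0.69238 − 0.025)/0.005477 = 121.8 kN.
Moment equilibrium about X: M_X = Σ(load moments about X) − R_Y·L = 1723 − 121.8×11 = 382.3 kN·m.

M_X = 382.3 kN·m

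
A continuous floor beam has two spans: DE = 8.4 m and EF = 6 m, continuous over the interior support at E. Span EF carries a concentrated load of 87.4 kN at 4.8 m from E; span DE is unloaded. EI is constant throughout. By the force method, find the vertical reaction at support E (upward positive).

R_E = 23.47 kN

Take M_E as the redundant. Released structure: two simple spans DE and EF with a hinge at E.
Rotations at E on the released spans (each span's end-slope, ×1/EI):
  span EF: point load 87.4 at a = 4.8: Pab(L + b)/(6LEI) = 100.7/EI
  relative rotation θ_0 = (0 + 100.7)/EI = 100.7/EI
A unit hogging moment at E produces rotation L₁/(3EI) + L₂/(3EI) = 4.8/EI.
Compatibility: M_E·(L₁+L₂)/(3EI) = θ_0, giving M_E = 20.98 kN·m (hogging).
Span DE, ΣM about D with M_E applied at E: R_E^{DE}·8.4 = 0 + 20.98, so R_E^{DE} = 2.497 kN and R_D = 0 − 2.497 = -2.497 kN.
Span EF, ΣM about F: R_E^{EF}·6 = 104.9 + 20.98, so R_E^{EF} = 20.98 kN and R_F = 87.4 − 20.98 = 66.42 kN.
R_E = 2.497 + 20.98 = 23.47 kN.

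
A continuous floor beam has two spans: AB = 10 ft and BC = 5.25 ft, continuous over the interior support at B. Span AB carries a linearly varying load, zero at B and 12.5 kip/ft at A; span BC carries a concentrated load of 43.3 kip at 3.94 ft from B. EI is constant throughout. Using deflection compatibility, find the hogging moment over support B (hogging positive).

M_B = 56.97 kip·ft

Take M_B as the redundant. Released structure: two simple spans AB and BC with a hinge at B.
End slopes at the hinge B, treating each span as simply supported:
  span AB: triangular load, peak 12.5: 7w₀L³/(360EI) = 243.1/EI
  span BC: point load 43.3 at a = 3.94: Pab(L + b)/(6LEI) = 46.54/EI
  relative rotation θ_0 = (243.1 + 46.54)/EI = 289.6/EI
A unit hogging moment at B produces rotation L₁/(3EI) + L₂/(3EI) = 5.083/EI.
Compatibility: M_B·(L₁+L₂)/(3EI) = θ_0, giving M_B = 56.97 kip·ft (hogging).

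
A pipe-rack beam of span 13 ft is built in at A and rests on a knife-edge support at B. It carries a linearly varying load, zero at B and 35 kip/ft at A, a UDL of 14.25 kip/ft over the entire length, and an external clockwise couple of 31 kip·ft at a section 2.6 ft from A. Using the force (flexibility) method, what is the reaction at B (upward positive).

Take the reaction at B as the redundant and release it; the primary structure is a cantilever fixed at A.
Deflection at B on the released cantilever, summing each load's contribution:
  triangular load, peak 35 at the fixed end: w₀L⁴/(30EI) = 33321/EI
  UDL 14.25: wL⁴/(8EI) = 50874/EI
  clockwise couple 31 at a = 2.6: M₀a(2L − a)/(2EI) = 943/EI
  δ_0 = 85138/EI
Tip deflection under a unit load at B: L³/(3EI) = 732.3/EI.
Compatibility at B: δ_0 − R_B·δ_{BB} = 0, so R_B = 85138/732.3 = 116.3 kip.

R_B = 116.3 kip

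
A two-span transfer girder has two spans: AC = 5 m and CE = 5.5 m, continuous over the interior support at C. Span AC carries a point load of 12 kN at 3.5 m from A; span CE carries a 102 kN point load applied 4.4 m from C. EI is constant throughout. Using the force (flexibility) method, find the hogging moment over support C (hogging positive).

Take M_C as the redundant. Released structure: two simple spans AC and CE with a hinge at C.
Rotations at C on the released spans (each span's end-slope, ×1/EI):
  span AC: point load 12 at a = 3.5: Pab(L + a)/(6LEI) = 17.85/EI
  span CE: point load 102 at a = 4.4: Pab(L + b)/(6LEI) = 98.74/EI
  relative rotation θ_0 = (17.85 + 98.74)/EI = 116.6/EI
A unit hogging moment at C produces rotation L₁/(3EI) + L₂/(3EI) = 3.5/EI.
Slope continuity at C: θ_0 = M_C·3.5/EI, so M_C = 116.6/3.5 = 33.31 kN·m (hogging).

M_C = 33.31 kN·m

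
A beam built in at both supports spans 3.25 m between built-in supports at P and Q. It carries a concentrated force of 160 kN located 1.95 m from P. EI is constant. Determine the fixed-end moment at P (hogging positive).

Take the two fixed-end moments M_P, M_Q as redundants; the released structure is the simple span PQ.
Simple-span end rotations at P and Q under the given loads:
  at P: point load 160 at a = 1.95: Pab(L + b)/(6LEI) = 94.64/EI
  at Q: point load 160 at a = 1.95: Pab(L + a)/(6LEI) = 108.2/EI
  θ_P0 = 94.64/EI,  θ_Q0 = 108.2/EI
Flexibility coefficients: a unit moment at one end gives L/(3EI) there and L/(6EI) at the far end, so f₁₁ = f₂₂ = 1.083/EI and f₁₂ = f₂₁ = 0.5417/EI.
Compatibility — zero rotation at each built-in end:
  1.083 M_P + 0.5417 M_Q = 94.64
  0.5417 M_P + 1.083 M_Q = 108.2
Solving the pair gives M_P = 49.92 kN·m and M_Q = 74.88 kN·m (hogging).

M_P = 49.92 kN·m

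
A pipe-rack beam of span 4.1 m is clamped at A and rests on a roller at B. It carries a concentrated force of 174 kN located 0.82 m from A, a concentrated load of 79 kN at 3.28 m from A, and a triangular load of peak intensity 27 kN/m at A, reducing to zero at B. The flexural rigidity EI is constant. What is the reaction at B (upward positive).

R_B = 76.43 kN

Remove the prop at B; the released (primary) structure is a cantilever built in at A.
Downward deflection at the released point B due to the loads:
  point load 174 at a = 0.82: Pa²(3L − a)/(6EI) = 223.9/EI
  point load 79 at a = 3.28: Pa²(3L − a)/(6EI) = 1278/EI
  triangular load, peak 27 at the fixed end: w₀L⁴/(30EI) = 254.3/EI
  δ_0 = 1756/EI
Tip deflection under a unit load at B: L³/(3EI) = 22.97/EI.
The prop prevents deflection at B: R_B = δ_0/δ_{BB} = 1756/22.97 = 76.43 kN.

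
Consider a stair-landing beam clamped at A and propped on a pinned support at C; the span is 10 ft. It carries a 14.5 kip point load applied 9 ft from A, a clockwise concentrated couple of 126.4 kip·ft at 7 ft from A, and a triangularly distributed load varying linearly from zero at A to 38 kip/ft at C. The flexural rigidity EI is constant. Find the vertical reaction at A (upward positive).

Take the reaction at C as the redundant and release it; the primary structure is a cantilever fixed at A.
Downward deflection at the released point C due to the loads:
  point load 14.5 at a = 9: Pa²(3L − a)/(6EI) = 4111/EI
  clockwise couple 126.4 at a = 7: M₀a(2L − a)/(2EI) = 5751/EI
  triangular load, peak 38 at the free end: 11w₀L⁴/(120EI) = 34833/EI
  δ_0 = 44695/EI
Flexibility coefficient — unit upward force at C: δ_{CC} = L³/(3EI) = 333.3/EI.
Compatibility at C: δ_0 − R_C·δ_{CC} = 0, so R_C = 44695/333.3 = 134.1 kip.
Vertical equilibrium: R_A = ΣP − R_C = 204.5 − 134.1 = 70.41 kip.

R_A = 70.41 kip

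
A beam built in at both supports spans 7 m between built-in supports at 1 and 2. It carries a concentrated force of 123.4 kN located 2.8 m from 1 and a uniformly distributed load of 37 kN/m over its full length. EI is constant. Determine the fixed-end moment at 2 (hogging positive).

Release both end moments; the primary structure is a simply-supported span 12 with redundants M_1 and M_2.
On the primary (simply-supported) span, the end slopes from the loading are:
  at 1: point load 123.4 at a = 2.8: Pab(L + b)/(6LEI) = 387/EI
  at 2: point load 123.4 at a = 2.8: Pab(L + a)/(6LEI) = 338.6/EI
  at 1: UDL 37: wL³/(24EI) = 528.8/EI
  at 2: UDL 37: wL³/(24EI) = 528.8/EI
  θ_10 = 915.8/EI,  θ_20 = 867.4/EI
Flexibility coefficients: a unit moment at one end gives L/(3EI) there and L/(6EI) at the far end, so f₁₁ = f₂₂ = 2.333/EI and f₁₂ = f₂₁ = 1.167/EI.
Compatibility — zero rotation at each built-in end:
  2.333 M_1 + 1.167 M_2 = 915.8
  1.167 M_1 + 2.333 M_2 = 867.4
Solving the pair gives M_1 = 275.5 kN·m and M_2 = 234 kN·m (hogging).

M_2 = 234 kN·m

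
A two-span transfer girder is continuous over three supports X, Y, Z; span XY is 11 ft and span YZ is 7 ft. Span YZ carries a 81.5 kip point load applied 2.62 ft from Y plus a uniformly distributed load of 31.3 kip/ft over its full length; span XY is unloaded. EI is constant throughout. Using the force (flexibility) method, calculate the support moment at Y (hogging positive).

M_Y = 116.8 kip·ft

Take M_Y as the redundant. Released structure: two simple spans XY and YZ with a hinge at Y.
End slopes at the hinge Y, treating each span as simply supported:
  span YZ: point load 81.5 at a = 2.62: Pab(L + b)/(6LEI) = 253.4/EI
  span YZ: UDL 31.3: wL³/(24EI) = 447.3/EI
  relative rotation θ_0 = (0 + 700.7)/EI = 700.7/EI
A unit hogging moment at Y produces rotation L₁/(3EI) + L₂/(3EI) = 6/EI.
Compatibility: M_Y·(L₁+L₂)/(3EI) = θ_0, giving M_Y = 116.8 kip·ft (hogging).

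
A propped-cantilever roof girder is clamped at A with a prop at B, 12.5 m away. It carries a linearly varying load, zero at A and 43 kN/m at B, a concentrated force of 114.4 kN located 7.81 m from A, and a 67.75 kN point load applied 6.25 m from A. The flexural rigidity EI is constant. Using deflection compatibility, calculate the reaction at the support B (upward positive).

R_B = 222 kN

Remove the prop at B; the released (primary) structure is a cantilever built in at A.
Primary-structure tip deflection at B by superposition:
  triangular load, peak 43 at the free end: 11w₀L⁴/(120EI) = 96232/EI
  point load 114.4 at a = 7.81: Pa²(3L − a)/(6EI) = 34529/EI
  point load 67.75 at a = 6.25: Pa²(3L − a)/(6EI) = 13784/EI
  δ_0 = 144545/EI
Tip deflection under a unit load at B: L³/(3EI) = 651/EI.
Compatibility at B: δ_0 − R_B·δ_{BB} = 0, so R_B = 144545/651 = 222 kN.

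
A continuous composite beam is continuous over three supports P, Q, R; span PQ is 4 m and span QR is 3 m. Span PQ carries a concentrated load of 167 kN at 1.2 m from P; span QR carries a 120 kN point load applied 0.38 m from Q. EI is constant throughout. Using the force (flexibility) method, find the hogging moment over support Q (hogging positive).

M_Q = 68.09 kN·m

Insert a hinge at Q; M_Q is the redundant, and each span becomes simply supported.
End slopes at the hinge Q, treating each span as simply supported:
  span PQ: point load 167 at a = 1.2: Pab(L + a)/(6LEI) = 121.6/EI
  span QR: point load 120 at a = 0.38: Pab(L + b)/(6LEI) = 37.3/EI
  relative rotation θ_0 = (121.6 + 37.3)/EI = 158.9/EI
A unit hogging moment at Q produces rotation L₁/(3EI) + L₂/(3EI) = 2.333/EI.
Slope continuity at Q: θ_0 = M_Q·2.333/EI, so M_Q = 158.9/2.333 = 68.09 kN·m (hogging).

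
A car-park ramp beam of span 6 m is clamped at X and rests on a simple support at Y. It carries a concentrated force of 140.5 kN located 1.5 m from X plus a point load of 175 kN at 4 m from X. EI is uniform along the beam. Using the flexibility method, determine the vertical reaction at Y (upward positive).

Remove the prop at Y; the released (primary) structure is a cantilever built in at X.
Free-end deflection of the primary structure under the applied loading (downward +):
  point load 140.5 at a = 1.5: Pa²(3L − a)/(6EI) = 869.3/EI
  point load 175 at a = 4: Pa²(3L − a)/(6EI) = 6533/EI
  δ_0 = 7403/EI
Tip deflection under a unit load at Y: L³/(3EI) = 72/EI.
The prop prevents deflection at Y: R_Y = δ_0/δ_{YY} = 7403/72 = 102.8 kN.

R_Y = 102.8 kN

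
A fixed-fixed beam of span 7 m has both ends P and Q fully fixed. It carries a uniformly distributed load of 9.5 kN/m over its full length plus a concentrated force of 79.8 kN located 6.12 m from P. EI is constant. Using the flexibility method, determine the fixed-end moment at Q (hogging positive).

Take the two fixed-end moments M_P, M_Q as redundants; the released structure is the simple span PQ.
On the primary (simply-supported) span, the end slopes from the loading are:
  at P: UDL 9.5: wL³/(24EI) = 135.8/EI
  at Q: UDL 9.5: wL³/(24EI) = 135.8/EI
  at P: point load 79.8 at a = 6.12: Pab(L + b)/(6LEI) = 80.63/EI
  at Q: point load 79.8 at a = 6.12: Pab(L + a)/(6LEI) = 134.3/EI
  θ_P0 = 216.4/EI,  θ_Q0 = 270/EI
Flexibility coefficients: a unit moment at one end gives L/(3EI) there and L/(6EI) at the far end, so f₁₁ = f₂₂ = 2.333/EI and f₁₂ = f₂₁ = 1.167/EI.
Compatibility — zero rotation at each built-in end:
  2.333 M_P + 1.167 M_Q = 216.4
  1.167 M_P + 2.333 M_Q = 270
Solving the pair gives M_P = 46.51 kN·m and M_Q = 92.47 kN·m (hogging).

M_Q = 92.47 kN·m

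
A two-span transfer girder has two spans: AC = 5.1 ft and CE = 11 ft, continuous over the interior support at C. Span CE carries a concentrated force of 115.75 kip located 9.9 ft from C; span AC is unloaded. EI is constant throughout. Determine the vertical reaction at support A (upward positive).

Insert a hinge at C; M_C is the redundant, and each span becomes simply supported.
Discontinuity in slope at C on the released structure — sum the simple-span end rotations:
  span CE: point load 115.75 at a = 9.9: Pab(L + b)/(6LEI) = 231.1/EI
  relative rotation θ_0 = (0 + 231.1)/EI = 231.1/EI
A unit hogging moment at C produces rotation L₁/(3EI) + L₂/(3EI) = 5.367/EI.
Slope continuity at C: θ_0 = M_C·5.367/EI, so M_C = 231.1/5.367 = 43.06 kip·ft (hogging).
Span AC, ΣM about A with M_C applied at C: R_C^{AC}·5.1 = 0 + 43.06, so R_C^{AC} = 8.443 kip and R_A = 0 − 8.443 = -8.443 kip.

R_A = -8.443 kip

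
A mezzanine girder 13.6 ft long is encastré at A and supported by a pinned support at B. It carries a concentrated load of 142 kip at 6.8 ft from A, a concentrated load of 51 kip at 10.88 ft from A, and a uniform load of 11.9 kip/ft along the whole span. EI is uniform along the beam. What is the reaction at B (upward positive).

Release the roller at B. Primary structure: cantilever fixed at A.
Downward deflection at the released point B due to the loads:
  point load 142 at a = 6.8: Pa²(3L − a)/(6EI) = 37208/EI
  point load 51 at a = 10.88: Pa²(3L − a)/(6EI) = 30105/EI
  UDL 11.9: wL⁴/(8EI) = 50888/EI
  δ_0 = 118200/EI
Tip deflection under a unit load at B: L³/(3EI) = 838.5/EI.
The prop prevents deflection at B: R_B = δ_0/δ_{BB} = 118200/838.5 = 141 kip.

R_B = 141 kip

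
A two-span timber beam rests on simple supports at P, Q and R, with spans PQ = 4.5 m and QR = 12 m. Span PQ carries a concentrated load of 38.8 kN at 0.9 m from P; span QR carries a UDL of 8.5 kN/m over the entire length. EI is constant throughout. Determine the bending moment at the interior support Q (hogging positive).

Release continuity at Q by inserting a hinge; the redundant is the internal moment M_Q. The primary structure is two simply-supported spans PQ and QR.
Discontinuity in slope at Q on the released structure — sum the simple-span end rotations:
  span PQ: point load 38.8 at a = 0.9: Pab(L + a)/(6LEI) = 25.14/EI
  span QR: UDL 8.5: wL³/(24EI) = 612/EI
  relative rotation θ_0 = (25.14 + 612)/EI = 637.1/EI
A unit hogging moment at Q produces rotation L₁/(3EI) + L₂/(3EI) = 5.5/EI.
Compatibility: M_Q·(L₁+L₂)/(3EI) = θ_0, giving M_Q = 115.8 kN·m (hogging).

M_Q = 115.8 kN·m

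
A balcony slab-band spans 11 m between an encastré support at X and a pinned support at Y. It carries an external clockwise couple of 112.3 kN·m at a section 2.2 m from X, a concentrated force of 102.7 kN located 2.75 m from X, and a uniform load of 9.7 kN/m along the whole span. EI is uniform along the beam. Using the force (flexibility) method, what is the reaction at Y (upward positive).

Choose R_Y as the redundant. The primary structure is the cantilever fixed at X.
Free-end deflection of the primary structure under the applied loading (downward +):
  clockwise couple 112.3 at a = 2.2: M₀a(2L − a)/(2EI) = 2446/EI
  point load 102.7 at a = 2.75: Pa²(3L − a)/(6EI) = 3916/EI
  UDL 9.7: wL⁴/(8EI) = 17752/EI
  δ_0 = 24114/EI
Flexibility coefficient — unit upward force at Y: δ_{YY} = L³/(3EI) = 443.7/EI.
The prop prevents deflection at Y: R_Y = δ_0/δ_{YY} = 24114/443.7 = 54.35 kN.

R_Y = 54.35 kN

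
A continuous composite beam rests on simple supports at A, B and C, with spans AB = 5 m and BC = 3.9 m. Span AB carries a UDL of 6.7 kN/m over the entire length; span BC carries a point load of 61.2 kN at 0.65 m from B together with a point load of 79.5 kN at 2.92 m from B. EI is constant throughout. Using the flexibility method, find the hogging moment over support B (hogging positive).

Release continuity at B by inserting a hinge; the redundant is the internal moment M_B. The primary structure is two simply-supported spans AB and BC.
End slopes at the hinge B, treating each span as simply supported:
  span AB: UDL 6.7: wL³/(24EI) = 34.9/EI
  span BC: point load 61.2 at a = 0.65: Pab(L + b)/(6LEI) = 39.5/EI
  span BC: point load 79.5 at a = 2.92: Pab(L + b)/(6LEI) = 47.44/EI
  relative rotation θ_0 = (34.9 + 86.95)/EI = 121.8/EI
A unit hogging moment at B produces rotation L₁/(3EI) + L₂/(3EI) = 2.967/EI.
Compatibility: M_B·(L₁+L₂)/(3EI) = θ_0, giving M_B = 41.07 kN·m (hogging).

M_B = 41.07 kN·m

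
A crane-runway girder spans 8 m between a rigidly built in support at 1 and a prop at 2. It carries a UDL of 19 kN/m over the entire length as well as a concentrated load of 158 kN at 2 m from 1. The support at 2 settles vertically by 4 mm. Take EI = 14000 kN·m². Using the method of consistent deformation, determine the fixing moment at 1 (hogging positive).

M_1 = 362 kN·m

Release the roller at 2. Primary structure: cantilever fixed at 1.
Downward deflection at the released point 2 due to the loads:
  UDL 19: wL⁴/(8EI) = 9728/EI
  point load 158 at a = 2: Pa²(3L − a)/(6EI) = 2317/EI
  δ_0 = 12045/EI
Flexibility coefficient — unit upward force at 2: δ_{22} = L³/(3EI) = 170.7/EI.
With EI = 14000 kN·m²: δ_0 = 0.86038 m and δ_{22} = 0.01219 m/kN.
Compatibility — the beam at 2 must follow the support down by 0.004 m: δ_0 − R_2·δ_{22} = 0.004, so R_2 = (0.86038 − 0.004)/0.01219 = 70.25 kN.
Moment equilibrium about 1: M_1 = Σ(load moments about 1) − R_2·L = 924 − 70.25×8 = 362 kN·m.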